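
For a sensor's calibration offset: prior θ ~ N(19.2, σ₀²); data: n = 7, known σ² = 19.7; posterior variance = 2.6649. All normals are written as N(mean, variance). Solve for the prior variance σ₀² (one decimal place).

σ₀² = 50.2

For the Normal–Normal model with known σ², precisions add: τ_n = τ₀ + n/σ².
So 1/σ₀² = 1/2.6649 − 7/19.7 = 0.375249 − 0.355330 = 0.019919.
Hence σ₀² = 1/0.019919 ≈ 50.2.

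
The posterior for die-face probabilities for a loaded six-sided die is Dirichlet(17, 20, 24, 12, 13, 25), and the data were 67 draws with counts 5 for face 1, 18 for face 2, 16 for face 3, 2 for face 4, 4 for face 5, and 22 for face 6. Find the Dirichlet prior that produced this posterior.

For a Dirichlet(α) prior with multinomial counts c, the posterior is Dirichlet(α + c) componentwise.
Subtract each count from the matching posterior parameter: 17−5=12, 20−18=2, 24−16=8, 12−2=10, 13−4=9, 25−22=3.

Dirichlet(12, 2, 8, 10, 9, 3)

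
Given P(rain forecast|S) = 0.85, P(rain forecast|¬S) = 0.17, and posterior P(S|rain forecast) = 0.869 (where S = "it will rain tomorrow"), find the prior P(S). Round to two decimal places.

P(S) = 0.57

Bayes' rule in odds form gives O(S|E) = O(S)·[P(E|S)/P(E|¬S)], hence O(S) = O(S|E)/LR.
Posterior odds = 0.869/(1−0.869) = 6.6336. LR = 0.85/0.17 = 5.0000.
Prior odds = 6.6336/5.0000 = 1.3267, so P(S) = 1.3267/(1+1.3267) ≈ 0.57.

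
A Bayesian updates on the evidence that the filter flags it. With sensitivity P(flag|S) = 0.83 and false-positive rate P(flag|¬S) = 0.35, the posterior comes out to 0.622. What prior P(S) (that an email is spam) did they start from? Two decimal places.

P(S) = 0.41

Bayes' rule in odds form gives O(S|E) = O(S)·[P(E|S)/P(E|¬S)], hence O(S) = O(S|E)/LR.
Posterior odds = 0.622/(1−0.622) = 1.6455. LR = 0.83/0.35 = 2.3714.
Prior odds = 1.6455/2.3714 = 0.6939, so P(S) = 0.6939/(1+0.6939) ≈ 0.41.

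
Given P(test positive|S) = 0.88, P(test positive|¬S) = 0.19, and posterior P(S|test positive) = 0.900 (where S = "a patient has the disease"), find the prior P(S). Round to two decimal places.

P(S) = 0.66

In odds form, posterior odds = prior odds × likelihood ratio, so prior odds = posterior odds ÷ LR.
Posterior odds = 0.900/(1−0.900) = 9.0000. LR = 0.88/0.19 = 4.6316.
Prior odds = 9.0000/4.6316 = 1.9432, so P(S) = 1.9432/(1+1.9432) ≈ 0.66.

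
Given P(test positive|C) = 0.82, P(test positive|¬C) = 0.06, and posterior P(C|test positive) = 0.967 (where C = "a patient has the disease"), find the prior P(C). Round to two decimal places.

Bayes' rule in odds form gives O(C|E) = O(C)·[P(E|C)/P(E|¬C)], hence O(C) = O(C|E)/LR.
Posterior odds = 0.967/(1−0.967) = 29.3030. LR = 0.82/0.06 = 13.6667.
Prior odds = 29.3030/13.6667 = 2.1441, so P(C) = 2.1441/(1+2.1441) ≈ 0.68.

P(C) = 0.68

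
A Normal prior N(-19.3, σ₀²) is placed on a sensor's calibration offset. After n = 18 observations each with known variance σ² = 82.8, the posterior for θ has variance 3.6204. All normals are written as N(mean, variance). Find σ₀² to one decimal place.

Posterior precision equals prior precision plus data precision: 1/σ_n² = 1/σ₀² + n/σ².
So 1/σ₀² = 1/3.6204 − 18/82.8 = 0.276213 − 0.217391 = 0.058822.
Hence σ₀² = 1/0.058822 ≈ 17.0.

σ₀² = 17.0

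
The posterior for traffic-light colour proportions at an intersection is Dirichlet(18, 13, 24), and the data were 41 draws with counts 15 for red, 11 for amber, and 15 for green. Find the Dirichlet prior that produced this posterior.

Dirichlet(3, 2, 9)

For a Dirichlet(α) prior with multinomial counts c, the posterior is Dirichlet(α + c) componentwise.
Subtract each count from the matching posterior parameter: 18−15=3, 13−11=2, 24−15=9.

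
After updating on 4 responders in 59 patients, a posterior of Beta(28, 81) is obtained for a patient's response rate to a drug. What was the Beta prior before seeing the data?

Beta(24, 26)

Beta is conjugate to the binomial likelihood: posterior = Beta(α+s, β+f).
So α = 28 − 4 = 24 and β = 81 − 55 = 26.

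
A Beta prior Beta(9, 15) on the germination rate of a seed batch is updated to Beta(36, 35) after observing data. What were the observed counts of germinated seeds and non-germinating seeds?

27 germinated seeds and 20 non-germinating seeds

A Beta(a, b) prior with s successes and f failures in binomial data gives a Beta(a+s, b+f) posterior.
So s = 36 − 9 = 27 and f = 35 − 15 = 20.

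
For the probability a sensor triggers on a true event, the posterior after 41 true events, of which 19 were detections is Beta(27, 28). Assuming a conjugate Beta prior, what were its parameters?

Beta(8, 6)

A Beta(a, b) prior with s successes and f failures in binomial data gives a Beta(a+s, b+f) posterior.
So a = 27 − 19 = 8 and b = 28 − 22 = 6.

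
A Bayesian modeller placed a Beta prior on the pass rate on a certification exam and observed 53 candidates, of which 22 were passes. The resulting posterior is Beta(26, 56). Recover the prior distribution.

Beta(4, 25)

A Beta(α, β) prior with s successes and f failures in binomial data gives a Beta(α+s, β+f) posterior.
Subtract the data counts: 26−22=4, 56−31=25.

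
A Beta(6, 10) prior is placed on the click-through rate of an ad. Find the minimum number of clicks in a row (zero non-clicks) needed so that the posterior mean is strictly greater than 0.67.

k = 15

After k clicks and 0 non-clicks the posterior is Beta(6+k, 10), with mean (6+k)/(6+10+k).
Set (6+k)/(16+k) > 0.67 and solve: k > (0.67·16 − 6)/(1 − 0.67) = 14.303.
The smallest integer exceeding 14.303 is 15.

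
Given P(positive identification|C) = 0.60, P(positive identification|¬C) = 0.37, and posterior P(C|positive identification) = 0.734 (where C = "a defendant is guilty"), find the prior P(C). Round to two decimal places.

P(C) = 0.63

Bayes' rule in odds form gives O(C|E) = O(C)·[P(E|C)/P(E|¬C)], hence O(C) = O(C|E)/LR.
Posterior odds = 0.734/(1−0.734) = 2.7594. LR = 0.60/0.37 = 1.6216.
Prior odds = 2.7594/1.6216 = 1.7017, so P(C) = 1.7017/(1+1.7017) ≈ 0.63.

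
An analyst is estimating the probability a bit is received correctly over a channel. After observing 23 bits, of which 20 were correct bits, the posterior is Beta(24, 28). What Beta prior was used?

Beta is conjugate to the binomial likelihood: posterior = Beta(α+s, β+f).
So α = 24 − 20 = 4 and β = 28 − 3 = 25.

Beta(4, 25)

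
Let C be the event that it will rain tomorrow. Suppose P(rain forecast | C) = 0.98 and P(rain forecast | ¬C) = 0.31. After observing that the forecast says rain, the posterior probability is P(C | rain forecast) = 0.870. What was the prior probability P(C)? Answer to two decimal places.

Bayes' rule in odds form gives O(C|E) = O(C)·[P(E|C)/P(E|¬C)], hence O(C) = O(C|E)/LR.
Posterior odds = 0.870/(1−0.870) = 6.6923. LR = 0.98/0.31 = 3.1613.
Prior odds = 6.6923/3.1613 = 2.1169, so P(C) = 2.1169/(1+2.1169) ≈ 0.68.

P(C) = 0.68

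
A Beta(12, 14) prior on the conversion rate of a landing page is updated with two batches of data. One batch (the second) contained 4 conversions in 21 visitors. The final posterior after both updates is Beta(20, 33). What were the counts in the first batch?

Sequential conjugate updates are equivalent to a single update on the pooled data, so total successes = posterior α − prior α and total failures = posterior β − prior β.
Total across both batches: 20−12=8 conversions, 33−14=19 bounces.
Subtract the second batch: 8−4=4 conversions and 19−17=2 bounces.

4 conversions and 2 bounces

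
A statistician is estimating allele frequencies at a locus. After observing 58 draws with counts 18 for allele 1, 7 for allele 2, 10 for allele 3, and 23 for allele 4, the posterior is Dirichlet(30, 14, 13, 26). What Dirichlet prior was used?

For a Dirichlet(α) prior with multinomial counts c, the posterior is Dirichlet(α + c) componentwise.
Subtract each count from the matching posterior parameter: 30−18=12, 14−7=7, 13−10=3, 26−23=3.

Dirichlet(12, 7, 3, 3)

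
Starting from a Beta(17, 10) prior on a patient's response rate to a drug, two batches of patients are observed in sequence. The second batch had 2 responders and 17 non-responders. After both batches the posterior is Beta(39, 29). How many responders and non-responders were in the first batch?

Because Beta–binomial updating is additive in the counts, the combined data contributed (α_post−α_prior, β_post−β_prior) successes and failures.
Total across both batches: 39−17=22 responders, 29−10=19 non-responders.
Subtract the second batch: 22−2=20 responders and 19−17=2 non-responders.

20 responders and 2 non-responders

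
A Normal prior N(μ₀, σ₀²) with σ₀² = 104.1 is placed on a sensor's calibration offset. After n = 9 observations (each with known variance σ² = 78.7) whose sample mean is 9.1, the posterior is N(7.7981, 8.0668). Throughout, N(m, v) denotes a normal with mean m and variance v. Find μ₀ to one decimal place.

With known observation variance, the Normal–Normal posterior has precision τ_n = τ₀ + n/σ² and mean μ_n = (τ₀μ₀ + (n/σ²)x̄)/τ_n.
Here τ₀ = 1/104.1 = 0.009606 and τ_data = 9/78.7 = 0.114358, so τ_n = 0.123964.
Rearranging for μ₀: μ₀ = (μ_n·τ_n − τ_data·x̄)/τ₀ = (7.7981·0.123964 − 0.114358·9.1) / 0.009606 = -0.073974/0.009606 ≈ -7.7.

μ₀ = -7.7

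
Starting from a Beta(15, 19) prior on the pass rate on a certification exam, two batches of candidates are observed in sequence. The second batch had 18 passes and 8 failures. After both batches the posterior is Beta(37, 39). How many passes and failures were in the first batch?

Sequential conjugate updates are equivalent to a single update on the pooled data, so total successes = posterior α − prior α and total failures = posterior β − prior β.
Total across both batches: 37−15=22 passes, 39−19=20 failures.
Subtract the second batch: 22−18=4 passes and 20−8=12 failures.

4 passes and 12 failures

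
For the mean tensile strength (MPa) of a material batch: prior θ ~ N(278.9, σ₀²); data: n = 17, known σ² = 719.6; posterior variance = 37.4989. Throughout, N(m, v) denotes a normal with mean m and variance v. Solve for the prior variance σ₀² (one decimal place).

For the Normal–Normal model with known σ², precisions add: τ_n = τ₀ + n/σ².
So 1/σ₀² = 1/37.4989 − 17/719.6 = 0.026667 − 0.023624 = 0.003043.
Hence σ₀² = 1/0.003043 ≈ 328.6.

σ₀² = 328.6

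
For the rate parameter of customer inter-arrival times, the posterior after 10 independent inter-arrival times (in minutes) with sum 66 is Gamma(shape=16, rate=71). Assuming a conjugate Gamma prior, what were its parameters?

Gamma–exponential conjugacy: posterior shape = α + n, posterior rate = β + Σtᵢ.
So α = 16 − 10 = 6 and β = 71 − 66 = 5.

Gamma(shape=6, rate=5)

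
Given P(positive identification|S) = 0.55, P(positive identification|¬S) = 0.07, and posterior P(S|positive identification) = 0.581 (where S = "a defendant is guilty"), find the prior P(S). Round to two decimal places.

Bayes' rule in odds form gives O(S|E) = O(S)·[P(E|S)/P(E|¬S)], hence O(S) = O(S|E)/LR.
Posterior odds = 0.581/(1−0.581) = 1.3866. LR = 0.55/0.07 = 7.8571.
Prior odds = 1.3866/7.8571 = 0.1765, so P(S) = 0.1765/(1+0.1765) ≈ 0.15.

P(S) = 0.15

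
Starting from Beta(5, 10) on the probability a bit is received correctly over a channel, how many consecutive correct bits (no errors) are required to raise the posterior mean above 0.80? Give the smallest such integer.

k = 36

After k correct bits and 0 errors the posterior is Beta(5+k, 10), with mean (5+k)/(5+10+k).
Set (5+k)/(15+k) > 0.80 and solve: k > (0.80·15 − 5)/(1 − 0.80) = 35.000.
The smallest integer exceeding 35.000 is 36.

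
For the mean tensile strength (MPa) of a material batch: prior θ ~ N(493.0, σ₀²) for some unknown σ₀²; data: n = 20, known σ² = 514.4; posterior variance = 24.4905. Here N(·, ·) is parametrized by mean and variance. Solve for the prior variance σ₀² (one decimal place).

σ₀² = 512.3

For the Normal–Normal model with known σ², precisions add: τ_n = τ₀ + n/σ².
So 1/σ₀² = 1/24.4905 − 20/514.4 = 0.040832 − 0.038880 = 0.001952.
Hence σ₀² = 1/0.001952 ≈ 512.3.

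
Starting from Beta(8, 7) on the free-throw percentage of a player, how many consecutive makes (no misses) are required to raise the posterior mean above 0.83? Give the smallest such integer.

After k makes and 0 misses the posterior is Beta(8+k, 7), with mean (8+k)/(8+7+k).
Set (8+k)/(15+k) > 0.83 and solve: k > (0.83·15 − 8)/(1 − 0.83) = 26.176.
The smallest integer exceeding 26.176 is 27.

k = 27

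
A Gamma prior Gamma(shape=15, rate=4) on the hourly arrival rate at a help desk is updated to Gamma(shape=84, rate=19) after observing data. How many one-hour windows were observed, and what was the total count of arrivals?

n = 15 one-hour windows with total 69 arrivals

Gamma–Poisson conjugacy: posterior shape = α + Σxᵢ, posterior rate = β + n.
Matching: Σxᵢ = 84 − 15 = 69 and n = 19 − 4 = 15.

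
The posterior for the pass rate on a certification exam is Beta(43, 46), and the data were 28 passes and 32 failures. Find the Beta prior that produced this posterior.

Beta is conjugate to the binomial likelihood: posterior = Beta(a+s, b+f).
So a = 43 − 28 = 15 and b = 46 − 32 = 14.

Beta(15, 14)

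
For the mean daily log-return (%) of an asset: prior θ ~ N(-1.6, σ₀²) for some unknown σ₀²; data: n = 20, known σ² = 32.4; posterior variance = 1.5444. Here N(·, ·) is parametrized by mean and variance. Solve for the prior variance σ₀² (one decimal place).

For the Normal–Normal model with known σ², precisions add: τ_n = τ₀ + n/σ².
So 1/σ₀² = 1/1.5444 − 20/32.4 = 0.647501 − 0.617284 = 0.030217.
Hence σ₀² = 1/0.030217 ≈ 33.1.

σ₀² = 33.1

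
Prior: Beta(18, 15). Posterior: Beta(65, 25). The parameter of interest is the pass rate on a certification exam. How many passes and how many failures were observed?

47 passes and 10 failures

Beta is conjugate to the binomial likelihood: posterior = Beta(a+s, b+f).
So s = 65 − 18 = 47 and f = 25 − 15 = 10.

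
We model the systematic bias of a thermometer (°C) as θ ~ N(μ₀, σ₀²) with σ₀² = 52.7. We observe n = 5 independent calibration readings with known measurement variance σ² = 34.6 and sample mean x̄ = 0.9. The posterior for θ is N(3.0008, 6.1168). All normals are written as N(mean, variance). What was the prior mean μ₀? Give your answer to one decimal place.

With known observation variance, the Normal–Normal posterior has precision τ_n = τ₀ + n/σ² and mean μ_n = (τ₀μ₀ + (n/σ²)x̄)/τ_n.
Here τ₀ = 1/52.7 = 0.018975 and τ_data = 5/34.6 = 0.144509, so τ_n = 0.163484.
Rearranging for μ₀: μ₀ = (μ_n·τ_n − τ_data·x̄)/τ₀ = (3.0008·0.163484 − 0.144509·0.9) / 0.018975 = 0.360525/0.018975 ≈ 19.0.

μ₀ = 19.0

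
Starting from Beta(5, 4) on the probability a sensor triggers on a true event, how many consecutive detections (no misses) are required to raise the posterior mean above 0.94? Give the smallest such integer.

k = 58

After k detections and 0 misses the posterior is Beta(5+k, 4), with mean (5+k)/(5+4+k).
Set (5+k)/(9+k) > 0.94 and solve: k > (0.94·9 − 5)/(1 − 0.94) = 57.667.
The smallest integer exceeding 57.667 is 58.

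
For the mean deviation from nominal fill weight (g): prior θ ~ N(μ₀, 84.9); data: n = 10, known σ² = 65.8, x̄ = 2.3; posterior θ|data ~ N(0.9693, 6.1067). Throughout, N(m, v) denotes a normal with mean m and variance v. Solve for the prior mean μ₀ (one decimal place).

μ₀ = -16.2

The posterior mean is a precision-weighted average: μ_n = (τ₀μ₀ + τ_data·x̄)/(τ₀+τ_data), with τ₀=1/σ₀² and τ_data=n/σ².
Here τ₀ = 1/84.9 = 0.011779 and τ_data = 10/65.8 = 0.151976, so τ_n = 0.163755.
Rearranging for μ₀: μ₀ = (μ_n·τ_n − τ_data·x̄)/τ₀ = (0.9693·0.163755 − 0.151976·2.3) / 0.011779 = -0.190817/0.011779 ≈ -16.2.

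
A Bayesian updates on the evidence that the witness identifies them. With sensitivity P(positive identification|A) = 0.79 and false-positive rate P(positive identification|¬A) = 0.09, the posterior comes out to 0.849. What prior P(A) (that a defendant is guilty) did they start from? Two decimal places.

Bayes' rule in odds form gives O(A|E) = O(A)·[P(E|A)/P(E|¬A)], hence O(A) = O(A|E)/LR.
Posterior odds = 0.849/(1−0.849) = 5.6225. LR = 0.79/0.09 = 8.7778.
Prior odds = 5.6225/8.7778 = 0.6405, so P(A) = 0.6405/(1+0.6405) ≈ 0.39.

P(A) = 0.39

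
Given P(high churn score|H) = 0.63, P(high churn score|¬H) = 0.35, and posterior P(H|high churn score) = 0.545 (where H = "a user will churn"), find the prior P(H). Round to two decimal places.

P(H) = 0.40

In odds form, posterior odds = prior odds × likelihood ratio, so prior odds = posterior odds ÷ LR.
Posterior odds = 0.545/(1−0.545) = 1.1978. LR = 0.63/0.35 = 1.8000.
Prior odds = 1.1978/1.8000 = 0.6654, so P(H) = 0.6654/(1+0.6654) ≈ 0.40.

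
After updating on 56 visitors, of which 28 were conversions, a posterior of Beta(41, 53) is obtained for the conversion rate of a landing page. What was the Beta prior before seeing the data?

A Beta(a, b) prior with s successes and f failures in binomial data gives a Beta(a+s, b+f) posterior.
Subtract the data counts: 41−28=13, 53−28=25.

Beta(13, 25)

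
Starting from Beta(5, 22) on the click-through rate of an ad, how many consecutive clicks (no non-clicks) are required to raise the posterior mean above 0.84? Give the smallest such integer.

After k clicks and 0 non-clicks the posterior is Beta(5+k, 22), with mean (5+k)/(5+22+k).
Set (5+k)/(27+k) > 0.84 and solve: k > (0.84·27 − 5)/(1 − 0.84) = 110.500.
The smallest integer exceeding 110.500 is 111, and checking k=111: (116)/(138) = 0.8406 > 0.84.

k = 111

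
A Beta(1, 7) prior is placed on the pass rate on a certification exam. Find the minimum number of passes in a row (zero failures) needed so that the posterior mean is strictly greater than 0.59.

k = 10

After k passes and 0 failures the posterior is Beta(1+k, 7), with mean (1+k)/(1+7+k).
Set (1+k)/(8+k) > 0.59 and solve: k > (0.59·8 − 1)/(1 − 0.59) = 9.073.
The smallest integer exceeding 9.073 is 10, and checking k=10: (11)/(18) = 0.6111 > 0.59.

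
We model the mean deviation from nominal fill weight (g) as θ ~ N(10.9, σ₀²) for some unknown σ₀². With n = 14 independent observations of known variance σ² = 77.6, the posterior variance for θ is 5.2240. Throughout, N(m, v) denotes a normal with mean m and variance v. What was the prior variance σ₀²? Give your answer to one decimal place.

Posterior precision equals prior precision plus data precision: 1/σ_n² = 1/σ₀² + n/σ².
So 1/σ₀² = 1/5.2240 − 14/77.6 = 0.191424 − 0.180412 = 0.011012.
Hence σ₀² = 1/0.011012 ≈ 90.8.

σ₀² = 90.8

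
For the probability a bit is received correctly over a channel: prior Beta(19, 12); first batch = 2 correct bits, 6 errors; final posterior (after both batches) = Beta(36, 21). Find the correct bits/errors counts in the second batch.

Because Beta–binomial updating is additive in the counts, the combined data contributed (α_post−α_prior, β_post−β_prior) successes and failures.
Total across both batches: 36−19=17 correct bits, 21−12=9 errors.
Subtract the first batch: 17−2=15 correct bits and 9−6=3 errors.

15 correct bits and 3 errors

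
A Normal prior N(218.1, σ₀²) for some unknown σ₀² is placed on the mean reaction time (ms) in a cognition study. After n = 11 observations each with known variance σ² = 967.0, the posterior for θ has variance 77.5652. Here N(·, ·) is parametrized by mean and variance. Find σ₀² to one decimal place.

σ₀² = 659.2

For the Normal–Normal model with known σ², precisions add: τ_n = τ₀ + n/σ².
So 1/σ₀² = 1/77.5652 − 11/967.0 = 0.012892 − 0.011375 = 0.001517.
Hence σ₀² = 1/0.001517 ≈ 659.2.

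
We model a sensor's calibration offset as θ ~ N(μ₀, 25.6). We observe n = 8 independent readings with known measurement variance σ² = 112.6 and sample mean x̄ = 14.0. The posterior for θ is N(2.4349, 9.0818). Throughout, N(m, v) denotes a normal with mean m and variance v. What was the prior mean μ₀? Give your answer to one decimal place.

The posterior mean is a precision-weighted average: μ_n = (τ₀μ₀ + τ_data·x̄)/(τ₀+τ_data), with τ₀=1/σ₀² and τ_data=n/σ².
Here τ₀ = 1/25.6 = 0.039062 and τ_data = 8/112.6 = 0.071048, so τ_n = 0.110110.
Rearranging for μ₀: μ₀ = (μ_n·τ_n − τ_data·x̄)/τ₀ = (2.4349·0.110110 − 0.071048·14.0) / 0.039062 = -0.726565/0.039062 ≈ -18.6.

μ₀ = -18.6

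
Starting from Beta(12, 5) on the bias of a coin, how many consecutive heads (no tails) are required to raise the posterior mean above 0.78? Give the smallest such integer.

After k heads and 0 tails the posterior is Beta(12+k, 5), with mean (12+k)/(12+5+k).
Set (12+k)/(17+k) > 0.78 and solve: k > (0.78·17 − 12)/(1 − 0.78) = 5.727.
The smallest integer exceeding 5.727 is 6.

k = 6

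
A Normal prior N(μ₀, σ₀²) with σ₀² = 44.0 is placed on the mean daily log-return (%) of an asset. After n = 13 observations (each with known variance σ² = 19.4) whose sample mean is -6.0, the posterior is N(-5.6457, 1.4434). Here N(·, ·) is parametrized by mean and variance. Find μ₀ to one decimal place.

With known observation variance, the Normal–Normal posterior has precision τ_n = τ₀ + n/σ² and mean μ_n = (τ₀μ₀ + (n/σ²)x̄)/τ_n.
Here τ₀ = 1/44.0 = 0.022727 and τ_data = 13/19.4 = 0.670103, so τ_n = 0.692830.
Rearranging for μ₀: μ₀ = (μ_n·τ_n − τ_data·x̄)/τ₀ = (-5.6457·0.692830 − 0.670103·-6.0) / 0.022727 = 0.109108/0.022727 ≈ 4.8.

μ₀ = 4.8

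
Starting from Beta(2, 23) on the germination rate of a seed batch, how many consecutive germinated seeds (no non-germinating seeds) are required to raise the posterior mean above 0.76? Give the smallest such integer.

After k germinated seeds and 0 non-germinating seeds the posterior is Beta(2+k, 23), with mean (2+k)/(2+23+k).
Set (2+k)/(25+k) > 0.76 and solve: k > (0.76·25 − 2)/(1 − 0.76) = 70.833.
The smallest integer exceeding 70.833 is 71.

k = 71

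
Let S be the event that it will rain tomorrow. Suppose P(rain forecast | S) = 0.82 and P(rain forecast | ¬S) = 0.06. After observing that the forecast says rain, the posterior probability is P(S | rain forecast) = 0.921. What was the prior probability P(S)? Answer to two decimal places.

In odds form, posterior odds = prior odds × likelihood ratio, so prior odds = posterior odds ÷ LR.
Posterior odds = 0.921/(1−0.921) = 11.6582. LR = 0.82/0.06 = 13.6667.
Prior odds = 11.6582/13.6667 = 0.8530, so P(S) = 0.8530/(1+0.8530) ≈ 0.46.

P(S) = 0.46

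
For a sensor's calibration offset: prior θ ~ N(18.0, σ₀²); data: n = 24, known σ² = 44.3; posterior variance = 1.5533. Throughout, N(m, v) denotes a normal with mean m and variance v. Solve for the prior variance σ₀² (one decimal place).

σ₀² = 9.8

Posterior precision equals prior precision plus data precision: 1/σ_n² = 1/σ₀² + n/σ².
So 1/σ₀² = 1/1.5533 − 24/44.3 = 0.643791 − 0.541761 = 0.102030.
Hence σ₀² = 1/0.102030 ≈ 9.8.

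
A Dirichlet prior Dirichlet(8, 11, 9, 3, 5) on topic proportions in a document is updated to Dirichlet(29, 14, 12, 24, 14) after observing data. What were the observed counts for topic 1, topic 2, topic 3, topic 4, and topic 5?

For a Dirichlet(α) prior with multinomial counts c, the posterior is Dirichlet(α + c) componentwise.
Counts are posterior − prior componentwise: 29−8=21, 14−11=3, 12−9=3, 24−3=21, 14−5=9.

counts (21, 3, 3, 21, 9)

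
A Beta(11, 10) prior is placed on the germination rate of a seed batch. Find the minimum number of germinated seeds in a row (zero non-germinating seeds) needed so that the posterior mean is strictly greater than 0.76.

k = 21

After k germinated seeds and 0 non-germinating seeds the posterior is Beta(11+k, 10), with mean (11+k)/(11+10+k).
Set (11+k)/(21+k) > 0.76 and solve: k > (0.76·21 − 11)/(1 − 0.76) = 20.667.
The smallest integer exceeding 20.667 is 21.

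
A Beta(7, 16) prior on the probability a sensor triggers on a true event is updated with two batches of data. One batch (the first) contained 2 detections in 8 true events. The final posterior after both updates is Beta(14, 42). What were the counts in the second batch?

5 detections and 20 misses

Because Beta–binomial updating is additive in the counts, the combined data contributed (α_post−α_prior, β_post−β_prior) successes and failures.
Total across both batches: 14−7=7 detections, 42−16=26 misses.
Subtract the first batch: 7−2=5 detections and 26−6=20 misses.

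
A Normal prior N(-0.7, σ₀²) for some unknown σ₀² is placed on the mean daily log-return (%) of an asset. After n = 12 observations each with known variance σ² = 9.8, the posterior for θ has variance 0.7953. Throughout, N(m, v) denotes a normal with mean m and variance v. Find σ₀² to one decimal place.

Posterior precision equals prior precision plus data precision: 1/σ_n² = 1/σ₀² + n/σ².
So 1/σ₀² = 1/0.7953 − 12/9.8 = 1.257387 − 1.224490 = 0.032897.
Hence σ₀² = 1/0.032897 ≈ 30.4.

σ₀² = 30.4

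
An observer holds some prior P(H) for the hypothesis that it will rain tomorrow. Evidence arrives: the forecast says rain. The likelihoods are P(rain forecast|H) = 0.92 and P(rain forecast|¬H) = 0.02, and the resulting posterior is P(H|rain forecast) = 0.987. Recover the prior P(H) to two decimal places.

P(H) = 0.62

In odds form, posterior odds = prior odds × likelihood ratio, so prior odds = posterior odds ÷ LR.
Posterior odds = 0.987/(1−0.987) = 75.9231. LR = 0.92/0.02 = 46.0000.
Prior odds = 75.9231/46.0000 = 1.6505, so P(H) = 1.6505/(1+1.6505) ≈ 0.62.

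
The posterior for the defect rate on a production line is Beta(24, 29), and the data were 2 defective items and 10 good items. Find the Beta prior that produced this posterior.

Beta is conjugate to the binomial likelihood: posterior = Beta(α+s, β+f).
Subtract the data counts: 24−2=22, 29−10=19.

Beta(22, 19)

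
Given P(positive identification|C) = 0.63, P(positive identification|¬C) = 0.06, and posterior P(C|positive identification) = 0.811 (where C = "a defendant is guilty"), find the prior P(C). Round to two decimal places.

P(C) = 0.29

In odds form, posterior odds = prior odds × likelihood ratio, so prior odds = posterior odds ÷ LR.
Posterior odds = 0.811/(1−0.811) = 4.2910. LR = 0.63/0.06 = 10.5000.
Prior odds = 4.2910/10.5000 = 0.4087, so P(C) = 0.4087/(1+0.4087) ≈ 0.29.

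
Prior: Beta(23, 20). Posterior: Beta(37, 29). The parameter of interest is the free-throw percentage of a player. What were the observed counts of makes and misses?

Under Beta–binomial conjugacy the posterior parameters are (α+s, β+f).
So s = 37 − 23 = 14 and f = 29 − 20 = 9.

14 makes and 9 misses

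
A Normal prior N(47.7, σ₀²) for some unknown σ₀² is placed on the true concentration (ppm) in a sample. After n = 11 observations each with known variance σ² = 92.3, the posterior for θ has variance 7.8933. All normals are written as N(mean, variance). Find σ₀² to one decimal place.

Posterior precision equals prior precision plus data precision: 1/σ_n² = 1/σ₀² + n/σ².
So 1/σ₀² = 1/7.8933 − 11/92.3 = 0.126690 − 0.119177 = 0.007513.
Hence σ₀² = 1/0.007513 ≈ 133.1.

σ₀² = 133.1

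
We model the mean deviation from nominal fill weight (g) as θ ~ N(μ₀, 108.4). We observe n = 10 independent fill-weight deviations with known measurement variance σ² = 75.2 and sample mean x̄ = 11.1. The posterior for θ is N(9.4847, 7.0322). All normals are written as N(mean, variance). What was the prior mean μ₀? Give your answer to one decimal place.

μ₀ = -13.8

The posterior mean is a precision-weighted average: μ_n = (τ₀μ₀ + τ_data·x̄)/(τ₀+τ_data), with τ₀=1/σ₀² and τ_data=n/σ².
Here τ₀ = 1/108.4 = 0.009225 and τ_data = 10/75.2 = 0.132979, so τ_n = 0.142204.
Rearranging for μ₀: μ₀ = (μ_n·τ_n − τ_data·x̄)/τ₀ = (9.4847·0.142204 − 0.132979·11.1) / 0.009225 = -0.127305/0.009225 ≈ -13.8.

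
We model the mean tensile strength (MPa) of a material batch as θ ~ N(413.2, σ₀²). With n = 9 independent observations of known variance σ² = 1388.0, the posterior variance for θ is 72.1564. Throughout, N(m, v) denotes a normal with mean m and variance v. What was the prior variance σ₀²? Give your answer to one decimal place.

Posterior precision equals prior precision plus data precision: 1/σ_n² = 1/σ₀² + n/σ².
So 1/σ₀² = 1/72.1564 − 9/1388.0 = 0.013859 − 0.006484 = 0.007375.
Hence σ₀² = 1/0.007375 ≈ 135.6.

σ₀² = 135.6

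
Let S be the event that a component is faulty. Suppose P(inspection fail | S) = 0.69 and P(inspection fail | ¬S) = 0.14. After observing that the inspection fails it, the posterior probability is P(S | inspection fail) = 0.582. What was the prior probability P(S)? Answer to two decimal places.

P(S) = 0.22

In odds form, posterior odds = prior odds × likelihood ratio, so prior odds = posterior odds ÷ LR.
Posterior odds = 0.582/(1−0.582) = 1.3923. LR = 0.69/0.14 = 4.9286.
Prior odds = 1.3923/4.9286 = 0.2825, so P(S) = 0.2825/(1+0.2825) ≈ 0.22.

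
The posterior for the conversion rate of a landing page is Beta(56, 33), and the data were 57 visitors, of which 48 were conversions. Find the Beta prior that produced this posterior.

Under Beta–binomial conjugacy the posterior parameters are (α+s, β+f).
So α = 56 − 48 = 8 and β = 33 − 9 = 24.

Beta(8, 24)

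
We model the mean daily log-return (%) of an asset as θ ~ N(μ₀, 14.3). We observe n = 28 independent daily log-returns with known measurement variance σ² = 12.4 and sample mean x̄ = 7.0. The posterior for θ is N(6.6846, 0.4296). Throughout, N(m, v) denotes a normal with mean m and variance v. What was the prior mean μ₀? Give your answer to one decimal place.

The posterior mean is a precision-weighted average: μ_n = (τ₀μ₀ + τ_data·x̄)/(τ₀+τ_data), with τ₀=1/σ₀² and τ_data=n/σ².
Here τ₀ = 1/14.3 = 0.069930 and τ_data = 28/12.4 = 2.258065, so τ_n = 2.327995.
Rearranging for μ₀: μ₀ = (μ_n·τ_n − τ_data·x̄)/τ₀ = (6.6846·2.327995 − 2.258065·7.0) / 0.069930 = -0.244740/0.069930 ≈ -3.5.

μ₀ = -3.5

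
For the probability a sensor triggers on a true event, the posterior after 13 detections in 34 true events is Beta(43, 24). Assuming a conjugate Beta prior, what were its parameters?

A Beta(α, β) prior with s successes and f failures in binomial data gives a Beta(α+s, β+f) posterior.
Subtract the data counts: 43−13=30, 24−21=3.

Beta(30, 3)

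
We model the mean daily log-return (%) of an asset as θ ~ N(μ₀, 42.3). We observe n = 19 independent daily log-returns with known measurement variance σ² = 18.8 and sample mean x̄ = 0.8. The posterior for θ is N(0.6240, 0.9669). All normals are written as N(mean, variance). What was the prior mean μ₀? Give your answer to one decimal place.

The posterior mean is a precision-weighted average: μ_n = (τ₀μ₀ + τ_data·x̄)/(τ₀+τ_data), with τ₀=1/σ₀² and τ_data=n/σ².
Here τ₀ = 1/42.3 = 0.023641 and τ_data = 19/18.8 = 1.010638, so τ_n = 1.034279.
Rearranging for μ₀: μ₀ = (μ_n·τ_n − τ_data·x̄)/τ₀ = (0.6240·1.034279 − 1.010638·0.8) / 0.023641 = -0.163120/0.023641 ≈ -6.9.

μ₀ = -6.9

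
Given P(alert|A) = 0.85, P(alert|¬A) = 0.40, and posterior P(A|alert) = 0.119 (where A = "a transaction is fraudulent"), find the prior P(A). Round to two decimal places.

Bayes' rule in odds form gives O(A|E) = O(A)·[P(E|A)/P(E|¬A)], hence O(A) = O(A|E)/LR.
Posterior odds = 0.119/(1−0.119) = 0.1351. LR = 0.85/0.40 = 2.1250.
Prior odds = 0.1351/2.1250 = 0.0636, so P(A) = 0.0636/(1+0.0636) ≈ 0.06.

P(A) = 0.06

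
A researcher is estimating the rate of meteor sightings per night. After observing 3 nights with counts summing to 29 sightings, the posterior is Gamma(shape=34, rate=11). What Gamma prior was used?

Gamma(shape=5, rate=8)

Gamma–Poisson conjugacy: posterior shape = α + Σxᵢ, posterior rate = β + n.
So α = 34 − 29 = 5 and β = 11 − 3 = 8.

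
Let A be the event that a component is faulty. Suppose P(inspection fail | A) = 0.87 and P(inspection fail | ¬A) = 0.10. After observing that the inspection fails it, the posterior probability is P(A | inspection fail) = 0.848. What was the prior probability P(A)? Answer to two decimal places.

P(A) = 0.39

Bayes' rule in odds form gives O(A|E) = O(A)·[P(E|A)/P(E|¬A)], hence O(A) = O(A|E)/LR.
Posterior odds = 0.848/(1−0.848) = 5.5789. LR = 0.87/0.10 = 8.7000.
Prior odds = 5.5789/8.7000 = 0.6413, so P(A) = 0.6413/(1+0.6413) ≈ 0.39.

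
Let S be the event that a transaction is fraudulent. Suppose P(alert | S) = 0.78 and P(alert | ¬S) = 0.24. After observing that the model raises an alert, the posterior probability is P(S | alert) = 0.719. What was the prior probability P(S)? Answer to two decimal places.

Bayes' rule in odds form gives O(S|E) = O(S)·[P(E|S)/P(E|¬S)], hence O(S) = O(S|E)/LR.
Posterior odds = 0.719/(1−0.719) = 2.5587. LR = 0.78/0.24 = 3.2500.
Prior odds = 2.5587/3.2500 = 0.7873, so P(S) = 0.7873/(1+0.7873) ≈ 0.44.

P(S) = 0.44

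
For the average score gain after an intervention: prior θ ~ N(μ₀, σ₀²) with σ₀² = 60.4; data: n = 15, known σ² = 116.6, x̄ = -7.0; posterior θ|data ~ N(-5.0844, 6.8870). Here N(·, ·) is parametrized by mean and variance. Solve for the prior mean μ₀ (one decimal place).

With known observation variance, the Normal–Normal posterior has precision τ_n = τ₀ + n/σ² and mean μ_n = (τ₀μ₀ + (n/σ²)x̄)/τ_n.
Here τ₀ = 1/60.4 = 0.016556 and τ_data = 15/116.6 = 0.128645, so τ_n = 0.145201.
Rearranging for μ₀: μ₀ = (μ_n·τ_n − τ_data·x̄)/τ₀ = (-5.0844·0.145201 − 0.128645·-7.0) / 0.016556 = 0.162255/0.016556 ≈ 9.8.

μ₀ = 9.8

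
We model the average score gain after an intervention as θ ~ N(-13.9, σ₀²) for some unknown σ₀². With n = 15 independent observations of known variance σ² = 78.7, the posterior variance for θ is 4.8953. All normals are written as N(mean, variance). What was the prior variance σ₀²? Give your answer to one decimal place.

σ₀² = 73.1

Posterior precision equals prior precision plus data precision: 1/σ_n² = 1/σ₀² + n/σ².
So 1/σ₀² = 1/4.8953 − 15/78.7 = 0.204278 − 0.190597 = 0.013681.
Hence σ₀² = 1/0.013681 ≈ 73.1.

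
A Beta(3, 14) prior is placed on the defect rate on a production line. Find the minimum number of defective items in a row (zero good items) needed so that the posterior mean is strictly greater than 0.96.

After k defective items and 0 good items the posterior is Beta(3+k, 14), with mean (3+k)/(3+14+k).
Set (3+k)/(17+k) > 0.96 and solve: k > (0.96·17 − 3)/(1 − 0.96) = 333.000.
The smallest integer exceeding 333.000 is 334.

k = 334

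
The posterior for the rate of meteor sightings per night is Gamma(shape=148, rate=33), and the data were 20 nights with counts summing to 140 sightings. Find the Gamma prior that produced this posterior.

A Gamma(α, β) prior (rate parametrization) on a Poisson rate with n observations summing to S gives posterior Gamma(α+S, β+n).
So α = 148 − 140 = 8 and β = 33 − 20 = 13.

Gamma(shape=8, rate=13)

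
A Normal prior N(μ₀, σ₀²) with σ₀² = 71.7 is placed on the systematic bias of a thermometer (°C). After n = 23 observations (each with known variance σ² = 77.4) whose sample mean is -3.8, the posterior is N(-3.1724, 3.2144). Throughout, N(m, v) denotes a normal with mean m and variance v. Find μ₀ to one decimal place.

The posterior mean is a precision-weighted average: μ_n = (τ₀μ₀ + τ_data·x̄)/(τ₀+τ_data), with τ₀=1/σ₀² and τ_data=n/σ².
Here τ₀ = 1/71.7 = 0.013947 and τ_data = 23/77.4 = 0.297158, so τ_n = 0.311105.
Rearranging for μ₀: μ₀ = (μ_n·τ_n − τ_data·x̄)/τ₀ = (-3.1724·0.311105 − 0.297158·-3.8) / 0.013947 = 0.142251/0.013947 ≈ 10.2.

μ₀ = 10.2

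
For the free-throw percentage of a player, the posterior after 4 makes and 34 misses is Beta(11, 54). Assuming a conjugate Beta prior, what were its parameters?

Under Beta–binomial conjugacy the posterior parameters are (a+s, b+f).
Subtract the data counts: 11−4=7, 54−34=20.

Beta(7, 20)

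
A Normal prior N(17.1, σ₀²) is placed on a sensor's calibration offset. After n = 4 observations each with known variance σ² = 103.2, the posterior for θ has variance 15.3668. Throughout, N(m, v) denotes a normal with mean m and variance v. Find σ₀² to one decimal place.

σ₀² = 38.0

For the Normal–Normal model with known σ², precisions add: τ_n = τ₀ + n/σ².
So 1/σ₀² = 1/15.3668 − 4/103.2 = 0.065075 − 0.038760 = 0.026315.
Hence σ₀² = 1/0.026315 ≈ 38.0.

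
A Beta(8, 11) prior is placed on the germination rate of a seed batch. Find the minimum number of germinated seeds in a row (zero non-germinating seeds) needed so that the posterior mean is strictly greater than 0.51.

k = 4

After k germinated seeds and 0 non-germinating seeds the posterior is Beta(8+k, 11), with mean (8+k)/(8+11+k).
Set (8+k)/(19+k) > 0.51 and solve: k > (0.51·19 − 8)/(1 − 0.51) = 3.449.
The smallest integer exceeding 3.449 is 4, and checking k=4: (12)/(23) = 0.5217 > 0.51.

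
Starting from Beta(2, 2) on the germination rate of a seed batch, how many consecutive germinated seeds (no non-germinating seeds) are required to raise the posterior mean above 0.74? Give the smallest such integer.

After k germinated seeds and 0 non-germinating seeds the posterior is Beta(2+k, 2), with mean (2+k)/(2+2+k).
Set (2+k)/(4+k) > 0.74 and solve: k > (0.74·4 − 2)/(1 − 0.74) = 3.692.
The smallest integer exceeding 3.692 is 4, and checking k=4: (6)/(8) = 0.7500 > 0.74.

k = 4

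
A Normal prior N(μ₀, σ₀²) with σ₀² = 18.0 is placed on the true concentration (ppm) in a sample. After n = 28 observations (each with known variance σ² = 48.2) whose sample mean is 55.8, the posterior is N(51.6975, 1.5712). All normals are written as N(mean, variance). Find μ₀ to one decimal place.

With known observation variance, the Normal–Normal posterior has precision τ_n = τ₀ + n/σ² and mean μ_n = (τ₀μ₀ + (n/σ²)x̄)/τ_n.
Here τ₀ = 1/18.0 = 0.055556 and τ_data = 28/48.2 = 0.580913, so τ_n = 0.636469.
Rearranging for μ₀: μ₀ = (μ_n·τ_n − τ_data·x̄)/τ₀ = (51.6975·0.636469 − 0.580913·55.8) / 0.055556 = 0.488911/0.055556 ≈ 8.8.

μ₀ = 8.8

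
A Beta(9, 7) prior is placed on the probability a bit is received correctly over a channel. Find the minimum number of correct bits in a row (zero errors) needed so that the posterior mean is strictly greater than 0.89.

k = 48

After k correct bits and 0 errors the posterior is Beta(9+k, 7), with mean (9+k)/(9+7+k).
Set (9+k)/(16+k) > 0.89 and solve: k > (0.89·16 − 9)/(1 − 0.89) = 47.636.
The smallest integer exceeding 47.636 is 48.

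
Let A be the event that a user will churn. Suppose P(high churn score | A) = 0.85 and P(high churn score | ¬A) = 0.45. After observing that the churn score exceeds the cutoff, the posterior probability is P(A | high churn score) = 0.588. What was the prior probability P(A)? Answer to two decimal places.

P(A) = 0.43

In odds form, posterior odds = prior odds × likelihood ratio, so prior odds = posterior odds ÷ LR.
Posterior odds = 0.588/(1−0.588) = 1.4272. LR = 0.85/0.45 = 1.8889.
Prior odds = 1.4272/1.8889 = 0.7556, so P(A) = 0.7556/(1+0.7556) ≈ 0.43.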